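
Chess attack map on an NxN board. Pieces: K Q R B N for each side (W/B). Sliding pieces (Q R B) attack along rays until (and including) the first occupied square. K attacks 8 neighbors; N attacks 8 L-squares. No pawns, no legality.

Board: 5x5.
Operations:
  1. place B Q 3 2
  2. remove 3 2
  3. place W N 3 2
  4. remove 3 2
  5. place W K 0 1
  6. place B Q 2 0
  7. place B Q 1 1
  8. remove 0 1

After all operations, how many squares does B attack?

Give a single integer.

Answer: 20

Derivation:
Op 1: place BQ@(3,2)
Op 2: remove (3,2)
Op 3: place WN@(3,2)
Op 4: remove (3,2)
Op 5: place WK@(0,1)
Op 6: place BQ@(2,0)
Op 7: place BQ@(1,1)
Op 8: remove (0,1)
Per-piece attacks for B:
  BQ@(1,1): attacks (1,2) (1,3) (1,4) (1,0) (2,1) (3,1) (4,1) (0,1) (2,2) (3,3) (4,4) (2,0) (0,2) (0,0) [ray(1,-1) blocked at (2,0)]
  BQ@(2,0): attacks (2,1) (2,2) (2,3) (2,4) (3,0) (4,0) (1,0) (0,0) (3,1) (4,2) (1,1) [ray(-1,1) blocked at (1,1)]
Union (20 distinct): (0,0) (0,1) (0,2) (1,0) (1,1) (1,2) (1,3) (1,4) (2,0) (2,1) (2,2) (2,3) (2,4) (3,0) (3,1) (3,3) (4,0) (4,1) (4,2) (4,4)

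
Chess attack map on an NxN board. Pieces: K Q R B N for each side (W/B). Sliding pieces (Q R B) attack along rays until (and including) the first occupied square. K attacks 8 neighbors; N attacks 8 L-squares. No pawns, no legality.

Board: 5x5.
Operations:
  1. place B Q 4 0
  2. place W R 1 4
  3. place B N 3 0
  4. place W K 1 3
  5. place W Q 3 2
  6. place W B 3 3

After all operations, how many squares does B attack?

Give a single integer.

Op 1: place BQ@(4,0)
Op 2: place WR@(1,4)
Op 3: place BN@(3,0)
Op 4: place WK@(1,3)
Op 5: place WQ@(3,2)
Op 6: place WB@(3,3)
Per-piece attacks for B:
  BN@(3,0): attacks (4,2) (2,2) (1,1)
  BQ@(4,0): attacks (4,1) (4,2) (4,3) (4,4) (3,0) (3,1) (2,2) (1,3) [ray(-1,0) blocked at (3,0); ray(-1,1) blocked at (1,3)]
Union (9 distinct): (1,1) (1,3) (2,2) (3,0) (3,1) (4,1) (4,2) (4,3) (4,4)

Answer: 9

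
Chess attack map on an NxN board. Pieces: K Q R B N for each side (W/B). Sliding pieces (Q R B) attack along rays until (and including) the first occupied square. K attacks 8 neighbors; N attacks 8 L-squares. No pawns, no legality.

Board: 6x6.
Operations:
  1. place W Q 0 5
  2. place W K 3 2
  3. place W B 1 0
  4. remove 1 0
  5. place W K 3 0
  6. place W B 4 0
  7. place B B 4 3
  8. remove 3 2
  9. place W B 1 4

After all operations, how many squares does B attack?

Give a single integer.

Answer: 7

Derivation:
Op 1: place WQ@(0,5)
Op 2: place WK@(3,2)
Op 3: place WB@(1,0)
Op 4: remove (1,0)
Op 5: place WK@(3,0)
Op 6: place WB@(4,0)
Op 7: place BB@(4,3)
Op 8: remove (3,2)
Op 9: place WB@(1,4)
Per-piece attacks for B:
  BB@(4,3): attacks (5,4) (5,2) (3,4) (2,5) (3,2) (2,1) (1,0)
Union (7 distinct): (1,0) (2,1) (2,5) (3,2) (3,4) (5,2) (5,4)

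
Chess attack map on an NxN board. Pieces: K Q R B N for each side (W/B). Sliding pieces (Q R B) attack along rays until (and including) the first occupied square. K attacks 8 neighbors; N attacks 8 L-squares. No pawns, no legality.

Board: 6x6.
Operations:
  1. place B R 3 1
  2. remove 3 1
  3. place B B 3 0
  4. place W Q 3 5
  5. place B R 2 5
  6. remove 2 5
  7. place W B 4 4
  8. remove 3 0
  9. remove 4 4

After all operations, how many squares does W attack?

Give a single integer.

Op 1: place BR@(3,1)
Op 2: remove (3,1)
Op 3: place BB@(3,0)
Op 4: place WQ@(3,5)
Op 5: place BR@(2,5)
Op 6: remove (2,5)
Op 7: place WB@(4,4)
Op 8: remove (3,0)
Op 9: remove (4,4)
Per-piece attacks for W:
  WQ@(3,5): attacks (3,4) (3,3) (3,2) (3,1) (3,0) (4,5) (5,5) (2,5) (1,5) (0,5) (4,4) (5,3) (2,4) (1,3) (0,2)
Union (15 distinct): (0,2) (0,5) (1,3) (1,5) (2,4) (2,5) (3,0) (3,1) (3,2) (3,3) (3,4) (4,4) (4,5) (5,3) (5,5)

Answer: 15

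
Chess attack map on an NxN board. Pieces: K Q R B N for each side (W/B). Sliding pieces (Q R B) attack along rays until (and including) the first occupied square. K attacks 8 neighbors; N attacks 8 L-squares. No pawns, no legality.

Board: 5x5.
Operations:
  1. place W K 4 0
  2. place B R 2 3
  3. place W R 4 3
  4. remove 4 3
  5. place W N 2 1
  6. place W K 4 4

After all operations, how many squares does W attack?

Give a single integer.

Op 1: place WK@(4,0)
Op 2: place BR@(2,3)
Op 3: place WR@(4,3)
Op 4: remove (4,3)
Op 5: place WN@(2,1)
Op 6: place WK@(4,4)
Per-piece attacks for W:
  WN@(2,1): attacks (3,3) (4,2) (1,3) (0,2) (4,0) (0,0)
  WK@(4,0): attacks (4,1) (3,0) (3,1)
  WK@(4,4): attacks (4,3) (3,4) (3,3)
Union (11 distinct): (0,0) (0,2) (1,3) (3,0) (3,1) (3,3) (3,4) (4,0) (4,1) (4,2) (4,3)

Answer: 11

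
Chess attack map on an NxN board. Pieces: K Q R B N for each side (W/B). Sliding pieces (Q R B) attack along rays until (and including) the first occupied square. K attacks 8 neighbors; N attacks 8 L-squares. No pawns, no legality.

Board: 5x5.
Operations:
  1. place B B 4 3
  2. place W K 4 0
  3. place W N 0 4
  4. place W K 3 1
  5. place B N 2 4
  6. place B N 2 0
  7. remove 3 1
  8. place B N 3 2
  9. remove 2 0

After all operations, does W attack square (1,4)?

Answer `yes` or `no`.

Op 1: place BB@(4,3)
Op 2: place WK@(4,0)
Op 3: place WN@(0,4)
Op 4: place WK@(3,1)
Op 5: place BN@(2,4)
Op 6: place BN@(2,0)
Op 7: remove (3,1)
Op 8: place BN@(3,2)
Op 9: remove (2,0)
Per-piece attacks for W:
  WN@(0,4): attacks (1,2) (2,3)
  WK@(4,0): attacks (4,1) (3,0) (3,1)
W attacks (1,4): no

Answer: no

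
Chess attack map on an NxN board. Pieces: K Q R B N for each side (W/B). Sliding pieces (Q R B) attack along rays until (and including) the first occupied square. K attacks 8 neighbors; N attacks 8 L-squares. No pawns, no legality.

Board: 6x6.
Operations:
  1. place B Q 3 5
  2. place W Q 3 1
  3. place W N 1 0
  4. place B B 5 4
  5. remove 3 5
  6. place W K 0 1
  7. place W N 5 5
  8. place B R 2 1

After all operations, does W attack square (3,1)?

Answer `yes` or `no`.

Op 1: place BQ@(3,5)
Op 2: place WQ@(3,1)
Op 3: place WN@(1,0)
Op 4: place BB@(5,4)
Op 5: remove (3,5)
Op 6: place WK@(0,1)
Op 7: place WN@(5,5)
Op 8: place BR@(2,1)
Per-piece attacks for W:
  WK@(0,1): attacks (0,2) (0,0) (1,1) (1,2) (1,0)
  WN@(1,0): attacks (2,2) (3,1) (0,2)
  WQ@(3,1): attacks (3,2) (3,3) (3,4) (3,5) (3,0) (4,1) (5,1) (2,1) (4,2) (5,3) (4,0) (2,2) (1,3) (0,4) (2,0) [ray(-1,0) blocked at (2,1)]
  WN@(5,5): attacks (4,3) (3,4)
W attacks (3,1): yes

Answer: yes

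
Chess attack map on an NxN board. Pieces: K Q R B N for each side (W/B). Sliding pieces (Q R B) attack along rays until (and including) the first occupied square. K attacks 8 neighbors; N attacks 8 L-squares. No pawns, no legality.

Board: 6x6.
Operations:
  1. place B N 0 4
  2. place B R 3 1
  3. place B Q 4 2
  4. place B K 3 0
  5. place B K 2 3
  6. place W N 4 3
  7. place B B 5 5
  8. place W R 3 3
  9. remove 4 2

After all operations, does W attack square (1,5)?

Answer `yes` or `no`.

Op 1: place BN@(0,4)
Op 2: place BR@(3,1)
Op 3: place BQ@(4,2)
Op 4: place BK@(3,0)
Op 5: place BK@(2,3)
Op 6: place WN@(4,3)
Op 7: place BB@(5,5)
Op 8: place WR@(3,3)
Op 9: remove (4,2)
Per-piece attacks for W:
  WR@(3,3): attacks (3,4) (3,5) (3,2) (3,1) (4,3) (2,3) [ray(0,-1) blocked at (3,1); ray(1,0) blocked at (4,3); ray(-1,0) blocked at (2,3)]
  WN@(4,3): attacks (5,5) (3,5) (2,4) (5,1) (3,1) (2,2)
W attacks (1,5): no

Answer: no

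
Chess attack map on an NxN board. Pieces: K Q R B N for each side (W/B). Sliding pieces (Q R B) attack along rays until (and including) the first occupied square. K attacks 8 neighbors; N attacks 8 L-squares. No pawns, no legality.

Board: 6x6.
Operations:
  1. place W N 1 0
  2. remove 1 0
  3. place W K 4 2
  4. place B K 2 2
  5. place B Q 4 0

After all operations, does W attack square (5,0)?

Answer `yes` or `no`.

Answer: no

Derivation:
Op 1: place WN@(1,0)
Op 2: remove (1,0)
Op 3: place WK@(4,2)
Op 4: place BK@(2,2)
Op 5: place BQ@(4,0)
Per-piece attacks for W:
  WK@(4,2): attacks (4,3) (4,1) (5,2) (3,2) (5,3) (5,1) (3,3) (3,1)
W attacks (5,0): no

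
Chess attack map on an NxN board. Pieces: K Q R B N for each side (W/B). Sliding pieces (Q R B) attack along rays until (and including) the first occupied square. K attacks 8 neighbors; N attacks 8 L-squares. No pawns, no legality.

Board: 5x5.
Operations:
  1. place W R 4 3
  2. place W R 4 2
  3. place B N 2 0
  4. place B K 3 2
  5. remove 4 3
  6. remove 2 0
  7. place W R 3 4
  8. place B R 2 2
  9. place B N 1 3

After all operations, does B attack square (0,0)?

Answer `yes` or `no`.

Op 1: place WR@(4,3)
Op 2: place WR@(4,2)
Op 3: place BN@(2,0)
Op 4: place BK@(3,2)
Op 5: remove (4,3)
Op 6: remove (2,0)
Op 7: place WR@(3,4)
Op 8: place BR@(2,2)
Op 9: place BN@(1,3)
Per-piece attacks for B:
  BN@(1,3): attacks (3,4) (2,1) (3,2) (0,1)
  BR@(2,2): attacks (2,3) (2,4) (2,1) (2,0) (3,2) (1,2) (0,2) [ray(1,0) blocked at (3,2)]
  BK@(3,2): attacks (3,3) (3,1) (4,2) (2,2) (4,3) (4,1) (2,3) (2,1)
B attacks (0,0): no

Answer: no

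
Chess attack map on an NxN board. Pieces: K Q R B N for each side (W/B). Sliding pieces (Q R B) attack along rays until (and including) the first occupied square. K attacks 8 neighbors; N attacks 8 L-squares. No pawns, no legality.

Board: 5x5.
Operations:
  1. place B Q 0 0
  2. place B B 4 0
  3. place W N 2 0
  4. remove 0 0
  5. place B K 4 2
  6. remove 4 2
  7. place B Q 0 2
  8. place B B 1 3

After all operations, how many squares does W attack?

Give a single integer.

Answer: 4

Derivation:
Op 1: place BQ@(0,0)
Op 2: place BB@(4,0)
Op 3: place WN@(2,0)
Op 4: remove (0,0)
Op 5: place BK@(4,2)
Op 6: remove (4,2)
Op 7: place BQ@(0,2)
Op 8: place BB@(1,3)
Per-piece attacks for W:
  WN@(2,0): attacks (3,2) (4,1) (1,2) (0,1)
Union (4 distinct): (0,1) (1,2) (3,2) (4,1)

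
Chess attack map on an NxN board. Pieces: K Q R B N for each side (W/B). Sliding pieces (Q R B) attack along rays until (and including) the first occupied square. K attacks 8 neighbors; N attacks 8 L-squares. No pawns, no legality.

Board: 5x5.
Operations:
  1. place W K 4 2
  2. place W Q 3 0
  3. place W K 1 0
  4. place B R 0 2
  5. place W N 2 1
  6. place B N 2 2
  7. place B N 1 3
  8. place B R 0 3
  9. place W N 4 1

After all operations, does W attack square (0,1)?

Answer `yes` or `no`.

Answer: yes

Derivation:
Op 1: place WK@(4,2)
Op 2: place WQ@(3,0)
Op 3: place WK@(1,0)
Op 4: place BR@(0,2)
Op 5: place WN@(2,1)
Op 6: place BN@(2,2)
Op 7: place BN@(1,3)
Op 8: place BR@(0,3)
Op 9: place WN@(4,1)
Per-piece attacks for W:
  WK@(1,0): attacks (1,1) (2,0) (0,0) (2,1) (0,1)
  WN@(2,1): attacks (3,3) (4,2) (1,3) (0,2) (4,0) (0,0)
  WQ@(3,0): attacks (3,1) (3,2) (3,3) (3,4) (4,0) (2,0) (1,0) (4,1) (2,1) [ray(-1,0) blocked at (1,0); ray(1,1) blocked at (4,1); ray(-1,1) blocked at (2,1)]
  WN@(4,1): attacks (3,3) (2,2) (2,0)
  WK@(4,2): attacks (4,3) (4,1) (3,2) (3,3) (3,1)
W attacks (0,1): yes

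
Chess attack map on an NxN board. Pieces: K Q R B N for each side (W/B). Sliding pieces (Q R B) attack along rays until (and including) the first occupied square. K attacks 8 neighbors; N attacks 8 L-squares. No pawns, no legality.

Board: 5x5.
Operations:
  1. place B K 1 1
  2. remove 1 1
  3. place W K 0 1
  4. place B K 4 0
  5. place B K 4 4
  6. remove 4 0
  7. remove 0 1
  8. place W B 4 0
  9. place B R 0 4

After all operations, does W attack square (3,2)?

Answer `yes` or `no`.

Answer: no

Derivation:
Op 1: place BK@(1,1)
Op 2: remove (1,1)
Op 3: place WK@(0,1)
Op 4: place BK@(4,0)
Op 5: place BK@(4,4)
Op 6: remove (4,0)
Op 7: remove (0,1)
Op 8: place WB@(4,0)
Op 9: place BR@(0,4)
Per-piece attacks for W:
  WB@(4,0): attacks (3,1) (2,2) (1,3) (0,4) [ray(-1,1) blocked at (0,4)]
W attacks (3,2): no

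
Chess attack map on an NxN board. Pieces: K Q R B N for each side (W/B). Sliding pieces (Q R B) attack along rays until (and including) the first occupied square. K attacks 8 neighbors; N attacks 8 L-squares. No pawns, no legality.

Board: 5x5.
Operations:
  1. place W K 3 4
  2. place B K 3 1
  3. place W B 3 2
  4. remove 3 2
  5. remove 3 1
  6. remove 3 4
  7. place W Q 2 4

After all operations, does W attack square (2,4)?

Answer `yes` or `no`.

Op 1: place WK@(3,4)
Op 2: place BK@(3,1)
Op 3: place WB@(3,2)
Op 4: remove (3,2)
Op 5: remove (3,1)
Op 6: remove (3,4)
Op 7: place WQ@(2,4)
Per-piece attacks for W:
  WQ@(2,4): attacks (2,3) (2,2) (2,1) (2,0) (3,4) (4,4) (1,4) (0,4) (3,3) (4,2) (1,3) (0,2)
W attacks (2,4): no

Answer: no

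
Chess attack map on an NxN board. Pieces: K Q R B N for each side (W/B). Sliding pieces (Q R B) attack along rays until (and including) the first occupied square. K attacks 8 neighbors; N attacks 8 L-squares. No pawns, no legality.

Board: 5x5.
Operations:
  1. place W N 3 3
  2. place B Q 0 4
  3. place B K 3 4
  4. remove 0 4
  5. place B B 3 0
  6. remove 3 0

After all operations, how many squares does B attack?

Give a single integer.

Answer: 5

Derivation:
Op 1: place WN@(3,3)
Op 2: place BQ@(0,4)
Op 3: place BK@(3,4)
Op 4: remove (0,4)
Op 5: place BB@(3,0)
Op 6: remove (3,0)
Per-piece attacks for B:
  BK@(3,4): attacks (3,3) (4,4) (2,4) (4,3) (2,3)
Union (5 distinct): (2,3) (2,4) (3,3) (4,3) (4,4)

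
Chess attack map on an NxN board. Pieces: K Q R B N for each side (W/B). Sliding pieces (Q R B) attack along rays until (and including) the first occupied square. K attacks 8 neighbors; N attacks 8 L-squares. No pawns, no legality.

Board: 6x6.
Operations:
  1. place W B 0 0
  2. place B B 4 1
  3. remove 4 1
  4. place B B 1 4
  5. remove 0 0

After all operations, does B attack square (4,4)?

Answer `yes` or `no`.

Op 1: place WB@(0,0)
Op 2: place BB@(4,1)
Op 3: remove (4,1)
Op 4: place BB@(1,4)
Op 5: remove (0,0)
Per-piece attacks for B:
  BB@(1,4): attacks (2,5) (2,3) (3,2) (4,1) (5,0) (0,5) (0,3)
B attacks (4,4): no

Answer: no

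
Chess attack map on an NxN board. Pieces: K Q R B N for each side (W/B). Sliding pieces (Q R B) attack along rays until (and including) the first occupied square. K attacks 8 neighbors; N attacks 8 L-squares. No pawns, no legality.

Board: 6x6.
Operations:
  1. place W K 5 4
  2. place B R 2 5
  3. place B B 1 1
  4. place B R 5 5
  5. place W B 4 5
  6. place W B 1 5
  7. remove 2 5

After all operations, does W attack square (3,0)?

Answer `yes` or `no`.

Op 1: place WK@(5,4)
Op 2: place BR@(2,5)
Op 3: place BB@(1,1)
Op 4: place BR@(5,5)
Op 5: place WB@(4,5)
Op 6: place WB@(1,5)
Op 7: remove (2,5)
Per-piece attacks for W:
  WB@(1,5): attacks (2,4) (3,3) (4,2) (5,1) (0,4)
  WB@(4,5): attacks (5,4) (3,4) (2,3) (1,2) (0,1) [ray(1,-1) blocked at (5,4)]
  WK@(5,4): attacks (5,5) (5,3) (4,4) (4,5) (4,3)
W attacks (3,0): no

Answer: no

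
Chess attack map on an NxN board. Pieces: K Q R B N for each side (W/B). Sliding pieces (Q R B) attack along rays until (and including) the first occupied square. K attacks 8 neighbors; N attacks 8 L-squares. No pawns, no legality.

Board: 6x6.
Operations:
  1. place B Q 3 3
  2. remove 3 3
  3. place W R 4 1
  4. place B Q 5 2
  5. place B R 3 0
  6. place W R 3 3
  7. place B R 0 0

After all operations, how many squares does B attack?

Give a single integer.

Op 1: place BQ@(3,3)
Op 2: remove (3,3)
Op 3: place WR@(4,1)
Op 4: place BQ@(5,2)
Op 5: place BR@(3,0)
Op 6: place WR@(3,3)
Op 7: place BR@(0,0)
Per-piece attacks for B:
  BR@(0,0): attacks (0,1) (0,2) (0,3) (0,4) (0,5) (1,0) (2,0) (3,0) [ray(1,0) blocked at (3,0)]
  BR@(3,0): attacks (3,1) (3,2) (3,3) (4,0) (5,0) (2,0) (1,0) (0,0) [ray(0,1) blocked at (3,3); ray(-1,0) blocked at (0,0)]
  BQ@(5,2): attacks (5,3) (5,4) (5,5) (5,1) (5,0) (4,2) (3,2) (2,2) (1,2) (0,2) (4,3) (3,4) (2,5) (4,1) [ray(-1,-1) blocked at (4,1)]
Union (25 distinct): (0,0) (0,1) (0,2) (0,3) (0,4) (0,5) (1,0) (1,2) (2,0) (2,2) (2,5) (3,0) (3,1) (3,2) (3,3) (3,4) (4,0) (4,1) (4,2) (4,3) (5,0) (5,1) (5,3) (5,4) (5,5)

Answer: 25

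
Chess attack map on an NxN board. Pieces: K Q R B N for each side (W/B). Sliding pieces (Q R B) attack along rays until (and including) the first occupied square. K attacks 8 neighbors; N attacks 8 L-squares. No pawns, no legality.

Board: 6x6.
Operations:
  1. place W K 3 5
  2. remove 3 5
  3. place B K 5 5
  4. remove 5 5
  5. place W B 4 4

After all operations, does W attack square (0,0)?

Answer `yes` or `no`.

Answer: yes

Derivation:
Op 1: place WK@(3,5)
Op 2: remove (3,5)
Op 3: place BK@(5,5)
Op 4: remove (5,5)
Op 5: place WB@(4,4)
Per-piece attacks for W:
  WB@(4,4): attacks (5,5) (5,3) (3,5) (3,3) (2,2) (1,1) (0,0)
W attacks (0,0): yes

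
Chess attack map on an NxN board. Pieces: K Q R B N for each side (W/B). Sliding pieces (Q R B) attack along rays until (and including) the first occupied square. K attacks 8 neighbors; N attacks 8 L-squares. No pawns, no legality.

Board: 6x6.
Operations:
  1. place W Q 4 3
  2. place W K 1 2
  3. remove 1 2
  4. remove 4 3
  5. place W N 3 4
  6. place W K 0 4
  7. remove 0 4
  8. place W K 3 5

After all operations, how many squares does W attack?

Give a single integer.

Answer: 11

Derivation:
Op 1: place WQ@(4,3)
Op 2: place WK@(1,2)
Op 3: remove (1,2)
Op 4: remove (4,3)
Op 5: place WN@(3,4)
Op 6: place WK@(0,4)
Op 7: remove (0,4)
Op 8: place WK@(3,5)
Per-piece attacks for W:
  WN@(3,4): attacks (5,5) (1,5) (4,2) (5,3) (2,2) (1,3)
  WK@(3,5): attacks (3,4) (4,5) (2,5) (4,4) (2,4)
Union (11 distinct): (1,3) (1,5) (2,2) (2,4) (2,5) (3,4) (4,2) (4,4) (4,5) (5,3) (5,5)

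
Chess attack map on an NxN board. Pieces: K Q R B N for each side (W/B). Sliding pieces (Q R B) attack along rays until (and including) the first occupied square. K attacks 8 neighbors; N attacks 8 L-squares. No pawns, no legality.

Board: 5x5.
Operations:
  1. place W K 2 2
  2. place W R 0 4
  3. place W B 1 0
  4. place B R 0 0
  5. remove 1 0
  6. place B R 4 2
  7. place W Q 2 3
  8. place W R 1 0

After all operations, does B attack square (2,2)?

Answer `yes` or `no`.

Answer: yes

Derivation:
Op 1: place WK@(2,2)
Op 2: place WR@(0,4)
Op 3: place WB@(1,0)
Op 4: place BR@(0,0)
Op 5: remove (1,0)
Op 6: place BR@(4,2)
Op 7: place WQ@(2,3)
Op 8: place WR@(1,0)
Per-piece attacks for B:
  BR@(0,0): attacks (0,1) (0,2) (0,3) (0,4) (1,0) [ray(0,1) blocked at (0,4); ray(1,0) blocked at (1,0)]
  BR@(4,2): attacks (4,3) (4,4) (4,1) (4,0) (3,2) (2,2) [ray(-1,0) blocked at (2,2)]
B attacks (2,2): yes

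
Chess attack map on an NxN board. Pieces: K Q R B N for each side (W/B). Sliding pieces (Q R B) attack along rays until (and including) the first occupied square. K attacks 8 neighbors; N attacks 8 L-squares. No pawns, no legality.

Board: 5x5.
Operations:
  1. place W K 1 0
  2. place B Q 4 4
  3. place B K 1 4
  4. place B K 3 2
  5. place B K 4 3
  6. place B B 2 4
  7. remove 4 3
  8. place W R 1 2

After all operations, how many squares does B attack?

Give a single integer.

Answer: 17

Derivation:
Op 1: place WK@(1,0)
Op 2: place BQ@(4,4)
Op 3: place BK@(1,4)
Op 4: place BK@(3,2)
Op 5: place BK@(4,3)
Op 6: place BB@(2,4)
Op 7: remove (4,3)
Op 8: place WR@(1,2)
Per-piece attacks for B:
  BK@(1,4): attacks (1,3) (2,4) (0,4) (2,3) (0,3)
  BB@(2,4): attacks (3,3) (4,2) (1,3) (0,2)
  BK@(3,2): attacks (3,3) (3,1) (4,2) (2,2) (4,3) (4,1) (2,3) (2,1)
  BQ@(4,4): attacks (4,3) (4,2) (4,1) (4,0) (3,4) (2,4) (3,3) (2,2) (1,1) (0,0) [ray(-1,0) blocked at (2,4)]
Union (17 distinct): (0,0) (0,2) (0,3) (0,4) (1,1) (1,3) (2,1) (2,2) (2,3) (2,4) (3,1) (3,3) (3,4) (4,0) (4,1) (4,2) (4,3)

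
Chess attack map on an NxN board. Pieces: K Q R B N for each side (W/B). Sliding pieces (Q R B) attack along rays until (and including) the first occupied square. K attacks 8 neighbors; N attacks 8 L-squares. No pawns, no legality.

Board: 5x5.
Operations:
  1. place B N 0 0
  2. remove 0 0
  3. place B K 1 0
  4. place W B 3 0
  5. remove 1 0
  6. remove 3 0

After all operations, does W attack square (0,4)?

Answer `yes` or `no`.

Answer: no

Derivation:
Op 1: place BN@(0,0)
Op 2: remove (0,0)
Op 3: place BK@(1,0)
Op 4: place WB@(3,0)
Op 5: remove (1,0)
Op 6: remove (3,0)
Per-piece attacks for W:
W attacks (0,4): no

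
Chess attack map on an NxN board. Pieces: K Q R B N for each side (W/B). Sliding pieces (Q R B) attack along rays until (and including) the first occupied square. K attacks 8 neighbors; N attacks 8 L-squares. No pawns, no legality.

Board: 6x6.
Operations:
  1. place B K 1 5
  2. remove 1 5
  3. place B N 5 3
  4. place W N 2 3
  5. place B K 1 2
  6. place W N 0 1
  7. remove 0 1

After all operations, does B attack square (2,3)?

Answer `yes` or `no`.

Op 1: place BK@(1,5)
Op 2: remove (1,5)
Op 3: place BN@(5,3)
Op 4: place WN@(2,3)
Op 5: place BK@(1,2)
Op 6: place WN@(0,1)
Op 7: remove (0,1)
Per-piece attacks for B:
  BK@(1,2): attacks (1,3) (1,1) (2,2) (0,2) (2,3) (2,1) (0,3) (0,1)
  BN@(5,3): attacks (4,5) (3,4) (4,1) (3,2)
B attacks (2,3): yes

Answer: yes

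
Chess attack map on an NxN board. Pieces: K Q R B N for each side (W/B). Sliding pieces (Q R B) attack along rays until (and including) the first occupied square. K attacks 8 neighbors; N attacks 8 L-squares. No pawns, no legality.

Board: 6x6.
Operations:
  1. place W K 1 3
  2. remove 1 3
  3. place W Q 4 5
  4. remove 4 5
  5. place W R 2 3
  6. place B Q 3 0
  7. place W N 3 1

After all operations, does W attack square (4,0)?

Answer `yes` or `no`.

Op 1: place WK@(1,3)
Op 2: remove (1,3)
Op 3: place WQ@(4,5)
Op 4: remove (4,5)
Op 5: place WR@(2,3)
Op 6: place BQ@(3,0)
Op 7: place WN@(3,1)
Per-piece attacks for W:
  WR@(2,3): attacks (2,4) (2,5) (2,2) (2,1) (2,0) (3,3) (4,3) (5,3) (1,3) (0,3)
  WN@(3,1): attacks (4,3) (5,2) (2,3) (1,2) (5,0) (1,0)
W attacks (4,0): no

Answer: no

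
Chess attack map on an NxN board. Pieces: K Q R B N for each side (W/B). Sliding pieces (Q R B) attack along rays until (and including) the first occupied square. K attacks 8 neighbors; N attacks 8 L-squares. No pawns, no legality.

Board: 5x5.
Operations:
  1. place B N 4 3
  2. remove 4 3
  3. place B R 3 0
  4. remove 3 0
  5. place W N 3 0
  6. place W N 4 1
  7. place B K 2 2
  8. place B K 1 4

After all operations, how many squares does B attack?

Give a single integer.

Op 1: place BN@(4,3)
Op 2: remove (4,3)
Op 3: place BR@(3,0)
Op 4: remove (3,0)
Op 5: place WN@(3,0)
Op 6: place WN@(4,1)
Op 7: place BK@(2,2)
Op 8: place BK@(1,4)
Per-piece attacks for B:
  BK@(1,4): attacks (1,3) (2,4) (0,4) (2,3) (0,3)
  BK@(2,2): attacks (2,3) (2,1) (3,2) (1,2) (3,3) (3,1) (1,3) (1,1)
Union (11 distinct): (0,3) (0,4) (1,1) (1,2) (1,3) (2,1) (2,3) (2,4) (3,1) (3,2) (3,3)

Answer: 11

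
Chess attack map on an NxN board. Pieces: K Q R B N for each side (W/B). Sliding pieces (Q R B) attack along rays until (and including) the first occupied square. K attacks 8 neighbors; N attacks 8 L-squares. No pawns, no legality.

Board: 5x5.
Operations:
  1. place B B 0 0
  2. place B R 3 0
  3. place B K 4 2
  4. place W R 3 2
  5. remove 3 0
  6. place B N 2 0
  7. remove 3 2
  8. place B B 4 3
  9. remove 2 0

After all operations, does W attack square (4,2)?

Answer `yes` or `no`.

Op 1: place BB@(0,0)
Op 2: place BR@(3,0)
Op 3: place BK@(4,2)
Op 4: place WR@(3,2)
Op 5: remove (3,0)
Op 6: place BN@(2,0)
Op 7: remove (3,2)
Op 8: place BB@(4,3)
Op 9: remove (2,0)
Per-piece attacks for W:
W attacks (4,2): no

Answer: no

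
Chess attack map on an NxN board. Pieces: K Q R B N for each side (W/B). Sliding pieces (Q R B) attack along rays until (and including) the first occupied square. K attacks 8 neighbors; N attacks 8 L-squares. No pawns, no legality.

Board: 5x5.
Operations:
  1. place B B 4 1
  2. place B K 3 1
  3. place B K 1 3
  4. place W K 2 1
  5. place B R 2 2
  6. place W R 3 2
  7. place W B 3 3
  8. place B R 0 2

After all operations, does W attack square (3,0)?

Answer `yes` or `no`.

Answer: yes

Derivation:
Op 1: place BB@(4,1)
Op 2: place BK@(3,1)
Op 3: place BK@(1,3)
Op 4: place WK@(2,1)
Op 5: place BR@(2,2)
Op 6: place WR@(3,2)
Op 7: place WB@(3,3)
Op 8: place BR@(0,2)
Per-piece attacks for W:
  WK@(2,1): attacks (2,2) (2,0) (3,1) (1,1) (3,2) (3,0) (1,2) (1,0)
  WR@(3,2): attacks (3,3) (3,1) (4,2) (2,2) [ray(0,1) blocked at (3,3); ray(0,-1) blocked at (3,1); ray(-1,0) blocked at (2,2)]
  WB@(3,3): attacks (4,4) (4,2) (2,4) (2,2) [ray(-1,-1) blocked at (2,2)]
W attacks (3,0): yes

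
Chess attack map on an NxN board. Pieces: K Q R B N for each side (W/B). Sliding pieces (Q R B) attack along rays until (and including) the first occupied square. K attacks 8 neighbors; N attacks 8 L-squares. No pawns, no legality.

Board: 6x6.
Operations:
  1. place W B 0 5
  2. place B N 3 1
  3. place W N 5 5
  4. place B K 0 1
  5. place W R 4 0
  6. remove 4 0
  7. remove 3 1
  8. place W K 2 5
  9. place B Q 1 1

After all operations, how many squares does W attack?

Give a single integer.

Answer: 10

Derivation:
Op 1: place WB@(0,5)
Op 2: place BN@(3,1)
Op 3: place WN@(5,5)
Op 4: place BK@(0,1)
Op 5: place WR@(4,0)
Op 6: remove (4,0)
Op 7: remove (3,1)
Op 8: place WK@(2,5)
Op 9: place BQ@(1,1)
Per-piece attacks for W:
  WB@(0,5): attacks (1,4) (2,3) (3,2) (4,1) (5,0)
  WK@(2,5): attacks (2,4) (3,5) (1,5) (3,4) (1,4)
  WN@(5,5): attacks (4,3) (3,4)
Union (10 distinct): (1,4) (1,5) (2,3) (2,4) (3,2) (3,4) (3,5) (4,1) (4,3) (5,0)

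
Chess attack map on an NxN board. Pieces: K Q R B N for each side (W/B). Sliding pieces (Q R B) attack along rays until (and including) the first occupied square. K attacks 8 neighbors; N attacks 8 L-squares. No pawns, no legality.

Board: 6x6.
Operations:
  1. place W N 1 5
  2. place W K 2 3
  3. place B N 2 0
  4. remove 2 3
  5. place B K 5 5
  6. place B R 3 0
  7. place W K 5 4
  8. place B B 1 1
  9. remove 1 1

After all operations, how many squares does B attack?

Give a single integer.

Answer: 14

Derivation:
Op 1: place WN@(1,5)
Op 2: place WK@(2,3)
Op 3: place BN@(2,0)
Op 4: remove (2,3)
Op 5: place BK@(5,5)
Op 6: place BR@(3,0)
Op 7: place WK@(5,4)
Op 8: place BB@(1,1)
Op 9: remove (1,1)
Per-piece attacks for B:
  BN@(2,0): attacks (3,2) (4,1) (1,2) (0,1)
  BR@(3,0): attacks (3,1) (3,2) (3,3) (3,4) (3,5) (4,0) (5,0) (2,0) [ray(-1,0) blocked at (2,0)]
  BK@(5,5): attacks (5,4) (4,5) (4,4)
Union (14 distinct): (0,1) (1,2) (2,0) (3,1) (3,2) (3,3) (3,4) (3,5) (4,0) (4,1) (4,4) (4,5) (5,0) (5,4)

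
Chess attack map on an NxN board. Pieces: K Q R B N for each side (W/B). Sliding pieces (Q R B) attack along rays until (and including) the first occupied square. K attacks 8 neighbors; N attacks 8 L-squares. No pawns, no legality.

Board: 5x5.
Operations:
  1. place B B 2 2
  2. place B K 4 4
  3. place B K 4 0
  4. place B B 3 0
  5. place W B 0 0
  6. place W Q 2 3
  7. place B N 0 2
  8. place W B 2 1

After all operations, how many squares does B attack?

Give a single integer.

Op 1: place BB@(2,2)
Op 2: place BK@(4,4)
Op 3: place BK@(4,0)
Op 4: place BB@(3,0)
Op 5: place WB@(0,0)
Op 6: place WQ@(2,3)
Op 7: place BN@(0,2)
Op 8: place WB@(2,1)
Per-piece attacks for B:
  BN@(0,2): attacks (1,4) (2,3) (1,0) (2,1)
  BB@(2,2): attacks (3,3) (4,4) (3,1) (4,0) (1,3) (0,4) (1,1) (0,0) [ray(1,1) blocked at (4,4); ray(1,-1) blocked at (4,0); ray(-1,-1) blocked at (0,0)]
  BB@(3,0): attacks (4,1) (2,1) [ray(-1,1) blocked at (2,1)]
  BK@(4,0): attacks (4,1) (3,0) (3,1)
  BK@(4,4): attacks (4,3) (3,4) (3,3)
Union (16 distinct): (0,0) (0,4) (1,0) (1,1) (1,3) (1,4) (2,1) (2,3) (3,0) (3,1) (3,3) (3,4) (4,0) (4,1) (4,3) (4,4)

Answer: 16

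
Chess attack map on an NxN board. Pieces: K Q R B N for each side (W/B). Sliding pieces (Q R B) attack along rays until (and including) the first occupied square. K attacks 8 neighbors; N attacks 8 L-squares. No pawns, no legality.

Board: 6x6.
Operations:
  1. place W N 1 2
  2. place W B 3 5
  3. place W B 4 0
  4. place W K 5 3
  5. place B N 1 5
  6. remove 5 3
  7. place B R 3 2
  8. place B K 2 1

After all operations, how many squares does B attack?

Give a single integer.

Answer: 15

Derivation:
Op 1: place WN@(1,2)
Op 2: place WB@(3,5)
Op 3: place WB@(4,0)
Op 4: place WK@(5,3)
Op 5: place BN@(1,5)
Op 6: remove (5,3)
Op 7: place BR@(3,2)
Op 8: place BK@(2,1)
Per-piece attacks for B:
  BN@(1,5): attacks (2,3) (3,4) (0,3)
  BK@(2,1): attacks (2,2) (2,0) (3,1) (1,1) (3,2) (3,0) (1,2) (1,0)
  BR@(3,2): attacks (3,3) (3,4) (3,5) (3,1) (3,0) (4,2) (5,2) (2,2) (1,2) [ray(0,1) blocked at (3,5); ray(-1,0) blocked at (1,2)]
Union (15 distinct): (0,3) (1,0) (1,1) (1,2) (2,0) (2,2) (2,3) (3,0) (3,1) (3,2) (3,3) (3,4) (3,5) (4,2) (5,2)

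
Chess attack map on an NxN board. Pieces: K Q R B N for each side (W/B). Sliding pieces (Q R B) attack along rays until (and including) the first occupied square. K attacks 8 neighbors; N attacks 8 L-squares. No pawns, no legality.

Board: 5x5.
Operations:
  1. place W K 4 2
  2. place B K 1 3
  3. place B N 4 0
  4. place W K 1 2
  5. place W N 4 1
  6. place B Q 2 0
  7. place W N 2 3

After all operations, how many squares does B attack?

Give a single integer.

Answer: 17

Derivation:
Op 1: place WK@(4,2)
Op 2: place BK@(1,3)
Op 3: place BN@(4,0)
Op 4: place WK@(1,2)
Op 5: place WN@(4,1)
Op 6: place BQ@(2,0)
Op 7: place WN@(2,3)
Per-piece attacks for B:
  BK@(1,3): attacks (1,4) (1,2) (2,3) (0,3) (2,4) (2,2) (0,4) (0,2)
  BQ@(2,0): attacks (2,1) (2,2) (2,3) (3,0) (4,0) (1,0) (0,0) (3,1) (4,2) (1,1) (0,2) [ray(0,1) blocked at (2,3); ray(1,0) blocked at (4,0); ray(1,1) blocked at (4,2)]
  BN@(4,0): attacks (3,2) (2,1)
Union (17 distinct): (0,0) (0,2) (0,3) (0,4) (1,0) (1,1) (1,2) (1,4) (2,1) (2,2) (2,3) (2,4) (3,0) (3,1) (3,2) (4,0) (4,2)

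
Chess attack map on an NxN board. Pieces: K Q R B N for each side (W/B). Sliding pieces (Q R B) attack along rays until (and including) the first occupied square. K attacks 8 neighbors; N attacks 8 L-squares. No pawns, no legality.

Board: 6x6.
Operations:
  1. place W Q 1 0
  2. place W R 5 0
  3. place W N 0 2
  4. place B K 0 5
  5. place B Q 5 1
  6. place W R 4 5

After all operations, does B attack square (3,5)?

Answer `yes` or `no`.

Op 1: place WQ@(1,0)
Op 2: place WR@(5,0)
Op 3: place WN@(0,2)
Op 4: place BK@(0,5)
Op 5: place BQ@(5,1)
Op 6: place WR@(4,5)
Per-piece attacks for B:
  BK@(0,5): attacks (0,4) (1,5) (1,4)
  BQ@(5,1): attacks (5,2) (5,3) (5,4) (5,5) (5,0) (4,1) (3,1) (2,1) (1,1) (0,1) (4,2) (3,3) (2,4) (1,5) (4,0) [ray(0,-1) blocked at (5,0)]
B attacks (3,5): no

Answer: no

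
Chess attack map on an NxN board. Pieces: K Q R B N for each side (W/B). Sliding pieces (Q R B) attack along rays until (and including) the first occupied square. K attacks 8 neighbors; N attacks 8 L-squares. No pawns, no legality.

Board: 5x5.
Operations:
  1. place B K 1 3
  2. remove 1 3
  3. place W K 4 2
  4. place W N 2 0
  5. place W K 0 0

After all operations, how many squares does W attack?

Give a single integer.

Answer: 9

Derivation:
Op 1: place BK@(1,3)
Op 2: remove (1,3)
Op 3: place WK@(4,2)
Op 4: place WN@(2,0)
Op 5: place WK@(0,0)
Per-piece attacks for W:
  WK@(0,0): attacks (0,1) (1,0) (1,1)
  WN@(2,0): attacks (3,2) (4,1) (1,2) (0,1)
  WK@(4,2): attacks (4,3) (4,1) (3,2) (3,3) (3,1)
Union (9 distinct): (0,1) (1,0) (1,1) (1,2) (3,1) (3,2) (3,3) (4,1) (4,3)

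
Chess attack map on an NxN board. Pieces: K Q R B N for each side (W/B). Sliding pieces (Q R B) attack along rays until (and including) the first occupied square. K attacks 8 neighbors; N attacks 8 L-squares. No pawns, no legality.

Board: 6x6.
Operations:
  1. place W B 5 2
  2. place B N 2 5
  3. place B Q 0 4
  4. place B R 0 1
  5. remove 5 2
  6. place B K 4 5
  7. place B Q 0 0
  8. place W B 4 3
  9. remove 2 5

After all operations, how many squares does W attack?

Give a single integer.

Op 1: place WB@(5,2)
Op 2: place BN@(2,5)
Op 3: place BQ@(0,4)
Op 4: place BR@(0,1)
Op 5: remove (5,2)
Op 6: place BK@(4,5)
Op 7: place BQ@(0,0)
Op 8: place WB@(4,3)
Op 9: remove (2,5)
Per-piece attacks for W:
  WB@(4,3): attacks (5,4) (5,2) (3,4) (2,5) (3,2) (2,1) (1,0)
Union (7 distinct): (1,0) (2,1) (2,5) (3,2) (3,4) (5,2) (5,4)

Answer: 7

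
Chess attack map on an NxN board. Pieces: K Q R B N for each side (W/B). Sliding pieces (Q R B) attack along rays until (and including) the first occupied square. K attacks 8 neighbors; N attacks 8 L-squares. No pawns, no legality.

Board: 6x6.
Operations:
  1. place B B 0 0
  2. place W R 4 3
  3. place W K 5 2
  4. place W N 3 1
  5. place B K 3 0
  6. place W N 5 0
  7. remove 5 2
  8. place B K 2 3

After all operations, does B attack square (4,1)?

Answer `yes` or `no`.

Op 1: place BB@(0,0)
Op 2: place WR@(4,3)
Op 3: place WK@(5,2)
Op 4: place WN@(3,1)
Op 5: place BK@(3,0)
Op 6: place WN@(5,0)
Op 7: remove (5,2)
Op 8: place BK@(2,3)
Per-piece attacks for B:
  BB@(0,0): attacks (1,1) (2,2) (3,3) (4,4) (5,5)
  BK@(2,3): attacks (2,4) (2,2) (3,3) (1,3) (3,4) (3,2) (1,4) (1,2)
  BK@(3,0): attacks (3,1) (4,0) (2,0) (4,1) (2,1)
B attacks (4,1): yes

Answer: yes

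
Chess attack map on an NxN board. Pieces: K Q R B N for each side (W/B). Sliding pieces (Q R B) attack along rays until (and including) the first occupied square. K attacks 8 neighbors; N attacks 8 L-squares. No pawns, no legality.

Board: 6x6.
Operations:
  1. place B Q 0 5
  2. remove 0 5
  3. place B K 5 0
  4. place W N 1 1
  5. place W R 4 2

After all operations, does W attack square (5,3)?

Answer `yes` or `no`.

Answer: no

Derivation:
Op 1: place BQ@(0,5)
Op 2: remove (0,5)
Op 3: place BK@(5,0)
Op 4: place WN@(1,1)
Op 5: place WR@(4,2)
Per-piece attacks for W:
  WN@(1,1): attacks (2,3) (3,2) (0,3) (3,0)
  WR@(4,2): attacks (4,3) (4,4) (4,5) (4,1) (4,0) (5,2) (3,2) (2,2) (1,2) (0,2)
W attacks (5,3): no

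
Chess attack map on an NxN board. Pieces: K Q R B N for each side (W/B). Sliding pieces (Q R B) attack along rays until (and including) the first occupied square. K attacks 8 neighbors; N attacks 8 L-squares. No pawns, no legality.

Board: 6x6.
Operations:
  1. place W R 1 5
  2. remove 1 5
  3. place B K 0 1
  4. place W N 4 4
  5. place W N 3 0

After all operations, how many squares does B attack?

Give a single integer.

Answer: 5

Derivation:
Op 1: place WR@(1,5)
Op 2: remove (1,5)
Op 3: place BK@(0,1)
Op 4: place WN@(4,4)
Op 5: place WN@(3,0)
Per-piece attacks for B:
  BK@(0,1): attacks (0,2) (0,0) (1,1) (1,2) (1,0)
Union (5 distinct): (0,0) (0,2) (1,0) (1,1) (1,2)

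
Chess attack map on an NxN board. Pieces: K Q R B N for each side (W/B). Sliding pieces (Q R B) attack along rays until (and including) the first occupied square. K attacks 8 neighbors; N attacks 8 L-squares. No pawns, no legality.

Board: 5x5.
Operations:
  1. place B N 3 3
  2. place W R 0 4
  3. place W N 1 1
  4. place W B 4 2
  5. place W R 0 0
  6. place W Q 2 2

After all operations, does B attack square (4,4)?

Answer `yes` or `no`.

Answer: no

Derivation:
Op 1: place BN@(3,3)
Op 2: place WR@(0,4)
Op 3: place WN@(1,1)
Op 4: place WB@(4,2)
Op 5: place WR@(0,0)
Op 6: place WQ@(2,2)
Per-piece attacks for B:
  BN@(3,3): attacks (1,4) (4,1) (2,1) (1,2)
B attacks (4,4): no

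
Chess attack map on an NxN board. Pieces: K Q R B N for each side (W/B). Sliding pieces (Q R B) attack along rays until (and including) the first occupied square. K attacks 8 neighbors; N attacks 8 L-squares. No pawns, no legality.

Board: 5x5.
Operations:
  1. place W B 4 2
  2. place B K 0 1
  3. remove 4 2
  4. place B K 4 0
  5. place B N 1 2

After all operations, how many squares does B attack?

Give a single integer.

Answer: 12

Derivation:
Op 1: place WB@(4,2)
Op 2: place BK@(0,1)
Op 3: remove (4,2)
Op 4: place BK@(4,0)
Op 5: place BN@(1,2)
Per-piece attacks for B:
  BK@(0,1): attacks (0,2) (0,0) (1,1) (1,2) (1,0)
  BN@(1,2): attacks (2,4) (3,3) (0,4) (2,0) (3,1) (0,0)
  BK@(4,0): attacks (4,1) (3,0) (3,1)
Union (12 distinct): (0,0) (0,2) (0,4) (1,0) (1,1) (1,2) (2,0) (2,4) (3,0) (3,1) (3,3) (4,1)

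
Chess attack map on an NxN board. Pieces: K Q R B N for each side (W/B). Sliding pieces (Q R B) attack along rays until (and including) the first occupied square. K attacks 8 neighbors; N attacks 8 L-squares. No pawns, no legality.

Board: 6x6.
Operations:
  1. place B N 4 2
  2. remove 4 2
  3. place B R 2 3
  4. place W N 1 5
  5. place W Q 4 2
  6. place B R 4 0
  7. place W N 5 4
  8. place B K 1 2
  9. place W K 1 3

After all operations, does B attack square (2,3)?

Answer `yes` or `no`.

Op 1: place BN@(4,2)
Op 2: remove (4,2)
Op 3: place BR@(2,3)
Op 4: place WN@(1,5)
Op 5: place WQ@(4,2)
Op 6: place BR@(4,0)
Op 7: place WN@(5,4)
Op 8: place BK@(1,2)
Op 9: place WK@(1,3)
Per-piece attacks for B:
  BK@(1,2): attacks (1,3) (1,1) (2,2) (0,2) (2,3) (2,1) (0,3) (0,1)
  BR@(2,3): attacks (2,4) (2,5) (2,2) (2,1) (2,0) (3,3) (4,3) (5,3) (1,3) [ray(-1,0) blocked at (1,3)]
  BR@(4,0): attacks (4,1) (4,2) (5,0) (3,0) (2,0) (1,0) (0,0) [ray(0,1) blocked at (4,2)]
B attacks (2,3): yes

Answer: yes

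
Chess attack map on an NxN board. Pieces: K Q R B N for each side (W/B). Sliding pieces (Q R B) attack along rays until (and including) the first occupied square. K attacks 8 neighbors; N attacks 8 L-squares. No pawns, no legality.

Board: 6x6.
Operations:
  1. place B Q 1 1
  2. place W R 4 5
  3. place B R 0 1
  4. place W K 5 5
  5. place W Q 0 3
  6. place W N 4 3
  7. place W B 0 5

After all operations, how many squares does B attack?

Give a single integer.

Op 1: place BQ@(1,1)
Op 2: place WR@(4,5)
Op 3: place BR@(0,1)
Op 4: place WK@(5,5)
Op 5: place WQ@(0,3)
Op 6: place WN@(4,3)
Op 7: place WB@(0,5)
Per-piece attacks for B:
  BR@(0,1): attacks (0,2) (0,3) (0,0) (1,1) [ray(0,1) blocked at (0,3); ray(1,0) blocked at (1,1)]
  BQ@(1,1): attacks (1,2) (1,3) (1,4) (1,5) (1,0) (2,1) (3,1) (4,1) (5,1) (0,1) (2,2) (3,3) (4,4) (5,5) (2,0) (0,2) (0,0) [ray(-1,0) blocked at (0,1); ray(1,1) blocked at (5,5)]
Union (19 distinct): (0,0) (0,1) (0,2) (0,3) (1,0) (1,1) (1,2) (1,3) (1,4) (1,5) (2,0) (2,1) (2,2) (3,1) (3,3) (4,1) (4,4) (5,1) (5,5)

Answer: 19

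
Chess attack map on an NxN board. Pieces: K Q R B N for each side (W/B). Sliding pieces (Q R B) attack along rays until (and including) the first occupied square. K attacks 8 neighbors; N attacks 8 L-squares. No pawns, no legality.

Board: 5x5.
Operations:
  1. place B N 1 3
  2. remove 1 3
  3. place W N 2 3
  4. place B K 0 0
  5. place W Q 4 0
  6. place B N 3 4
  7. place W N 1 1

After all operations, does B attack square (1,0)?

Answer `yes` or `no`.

Answer: yes

Derivation:
Op 1: place BN@(1,3)
Op 2: remove (1,3)
Op 3: place WN@(2,3)
Op 4: place BK@(0,0)
Op 5: place WQ@(4,0)
Op 6: place BN@(3,4)
Op 7: place WN@(1,1)
Per-piece attacks for B:
  BK@(0,0): attacks (0,1) (1,0) (1,1)
  BN@(3,4): attacks (4,2) (2,2) (1,3)
B attacks (1,0): yes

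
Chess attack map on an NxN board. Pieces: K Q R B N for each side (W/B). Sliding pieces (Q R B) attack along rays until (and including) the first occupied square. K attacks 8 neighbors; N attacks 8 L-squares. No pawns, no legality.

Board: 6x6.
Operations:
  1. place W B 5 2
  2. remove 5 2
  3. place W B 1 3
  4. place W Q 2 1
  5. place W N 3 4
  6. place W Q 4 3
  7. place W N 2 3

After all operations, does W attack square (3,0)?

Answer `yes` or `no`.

Op 1: place WB@(5,2)
Op 2: remove (5,2)
Op 3: place WB@(1,3)
Op 4: place WQ@(2,1)
Op 5: place WN@(3,4)
Op 6: place WQ@(4,3)
Op 7: place WN@(2,3)
Per-piece attacks for W:
  WB@(1,3): attacks (2,4) (3,5) (2,2) (3,1) (4,0) (0,4) (0,2)
  WQ@(2,1): attacks (2,2) (2,3) (2,0) (3,1) (4,1) (5,1) (1,1) (0,1) (3,2) (4,3) (3,0) (1,2) (0,3) (1,0) [ray(0,1) blocked at (2,3); ray(1,1) blocked at (4,3)]
  WN@(2,3): attacks (3,5) (4,4) (1,5) (0,4) (3,1) (4,2) (1,1) (0,2)
  WN@(3,4): attacks (5,5) (1,5) (4,2) (5,3) (2,2) (1,3)
  WQ@(4,3): attacks (4,4) (4,5) (4,2) (4,1) (4,0) (5,3) (3,3) (2,3) (5,4) (5,2) (3,4) (3,2) (2,1) [ray(-1,0) blocked at (2,3); ray(-1,1) blocked at (3,4); ray(-1,-1) blocked at (2,1)]
W attacks (3,0): yes

Answer: yes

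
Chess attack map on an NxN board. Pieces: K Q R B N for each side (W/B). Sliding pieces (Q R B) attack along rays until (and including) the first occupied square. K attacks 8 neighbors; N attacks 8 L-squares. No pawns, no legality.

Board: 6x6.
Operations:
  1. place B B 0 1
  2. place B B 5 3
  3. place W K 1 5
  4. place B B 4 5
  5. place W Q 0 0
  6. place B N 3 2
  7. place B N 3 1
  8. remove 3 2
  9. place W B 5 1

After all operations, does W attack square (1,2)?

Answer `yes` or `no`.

Op 1: place BB@(0,1)
Op 2: place BB@(5,3)
Op 3: place WK@(1,5)
Op 4: place BB@(4,5)
Op 5: place WQ@(0,0)
Op 6: place BN@(3,2)
Op 7: place BN@(3,1)
Op 8: remove (3,2)
Op 9: place WB@(5,1)
Per-piece attacks for W:
  WQ@(0,0): attacks (0,1) (1,0) (2,0) (3,0) (4,0) (5,0) (1,1) (2,2) (3,3) (4,4) (5,5) [ray(0,1) blocked at (0,1)]
  WK@(1,5): attacks (1,4) (2,5) (0,5) (2,4) (0,4)
  WB@(5,1): attacks (4,2) (3,3) (2,4) (1,5) (4,0) [ray(-1,1) blocked at (1,5)]
W attacks (1,2): no

Answer: no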